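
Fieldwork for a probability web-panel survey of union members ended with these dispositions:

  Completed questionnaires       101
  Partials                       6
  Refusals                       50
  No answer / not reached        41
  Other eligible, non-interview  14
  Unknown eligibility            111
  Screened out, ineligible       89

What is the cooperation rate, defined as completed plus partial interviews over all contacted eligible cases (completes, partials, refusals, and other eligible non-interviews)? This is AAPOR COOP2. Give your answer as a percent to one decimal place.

62.6%

Top = 101 + 6 = 107
Denominator = 101 + 6 + 50 + 14 = 171
COOP2 = 107 / 171 = 0.6257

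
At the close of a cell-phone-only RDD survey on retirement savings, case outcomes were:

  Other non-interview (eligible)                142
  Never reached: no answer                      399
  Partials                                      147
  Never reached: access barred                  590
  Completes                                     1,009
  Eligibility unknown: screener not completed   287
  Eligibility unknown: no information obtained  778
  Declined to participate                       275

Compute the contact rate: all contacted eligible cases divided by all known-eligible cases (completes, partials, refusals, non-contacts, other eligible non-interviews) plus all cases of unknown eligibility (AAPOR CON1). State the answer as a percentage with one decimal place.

43.4%

Non-contacts = 399 + 590 = 989
Unknown eligibility = 287 + 778 = 1065
Top: 1009 + 147 + 275 + 142 = 1573
Base: 1009 + 147 + 275 + 989 + 142 + 1065 = 3627
CON1 = 1573 / 3627 = 0.4337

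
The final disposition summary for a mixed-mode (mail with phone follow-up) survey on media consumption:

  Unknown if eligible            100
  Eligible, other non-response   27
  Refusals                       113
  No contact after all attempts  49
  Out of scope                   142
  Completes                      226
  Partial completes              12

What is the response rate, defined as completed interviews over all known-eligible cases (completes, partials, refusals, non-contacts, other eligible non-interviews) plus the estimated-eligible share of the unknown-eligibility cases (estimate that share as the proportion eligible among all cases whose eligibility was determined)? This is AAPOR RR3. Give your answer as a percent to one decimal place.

45.0%

Numerator → 226
Eligible (known) → 226 + 12 + 113 + 49 + 27 = 427
e = 427 / (427 + 142) = 427 / 569 = 0.7504
Eligible share of unknowns → 0.7504 × 100 = 75.04
Denominator → 427 + 75.04 = 502.04
RR3 = 226 / 502.04 = 0.4502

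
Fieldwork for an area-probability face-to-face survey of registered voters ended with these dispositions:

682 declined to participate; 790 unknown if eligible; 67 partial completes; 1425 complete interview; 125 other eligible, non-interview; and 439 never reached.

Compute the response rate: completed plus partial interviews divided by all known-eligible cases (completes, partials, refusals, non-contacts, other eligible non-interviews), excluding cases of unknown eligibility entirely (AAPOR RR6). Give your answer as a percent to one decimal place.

54.5%

Num = 1425 + 67 = 1492
Denominator = 1425 + 67 + 682 + 439 + 125 = 2738
RR6 = 1492 / 2738 = 0.5449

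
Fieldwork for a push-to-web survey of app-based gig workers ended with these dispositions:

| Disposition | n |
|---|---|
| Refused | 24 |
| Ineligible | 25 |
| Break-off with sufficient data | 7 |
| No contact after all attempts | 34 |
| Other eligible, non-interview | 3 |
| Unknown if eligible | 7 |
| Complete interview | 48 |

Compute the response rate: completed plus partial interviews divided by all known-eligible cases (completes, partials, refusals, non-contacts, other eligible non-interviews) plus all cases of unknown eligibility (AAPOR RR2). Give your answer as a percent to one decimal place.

Top: 48 + 7 = 55
Denom: 48 + 7 + 24 + 34 + 3 + 7 = 123
RR2 = 55 / 123 = 0.4472

44.7%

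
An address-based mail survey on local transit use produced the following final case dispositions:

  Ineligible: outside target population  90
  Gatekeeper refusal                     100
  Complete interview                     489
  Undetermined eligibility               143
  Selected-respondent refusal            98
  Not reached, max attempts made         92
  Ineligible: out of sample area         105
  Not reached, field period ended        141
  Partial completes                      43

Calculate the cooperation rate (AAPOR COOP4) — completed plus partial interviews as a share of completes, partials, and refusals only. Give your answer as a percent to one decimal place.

Refusal or break-off = 100 + 98 = 198
No contact after all attempts = 141 + 92 = 233
Out of scope = 90 + 105 = 195
Numerator = 489 + 43 = 532
Base = 489 + 43 + 198 = 730
COOP4 = 532 / 730 = 0.7288

72.9%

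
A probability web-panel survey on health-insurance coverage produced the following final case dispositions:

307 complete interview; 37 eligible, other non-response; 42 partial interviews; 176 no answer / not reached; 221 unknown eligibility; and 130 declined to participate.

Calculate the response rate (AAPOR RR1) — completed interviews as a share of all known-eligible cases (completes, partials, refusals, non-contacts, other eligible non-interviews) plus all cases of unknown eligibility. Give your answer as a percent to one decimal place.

Numerator = 307
Denom = 307 + 42 + 130 + 176 + 37 + 221 = 913
RR1 = 307 / 913 = 0.3363

33.6%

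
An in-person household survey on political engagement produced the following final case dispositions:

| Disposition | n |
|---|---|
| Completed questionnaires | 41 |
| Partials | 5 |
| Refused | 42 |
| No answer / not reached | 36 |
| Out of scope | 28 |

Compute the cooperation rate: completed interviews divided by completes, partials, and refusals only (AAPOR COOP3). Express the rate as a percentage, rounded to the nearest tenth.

Num = 41
Denom = 41 + 5 + 42 = 88
COOP3 = 41 / 88 = 0.4659

46.6%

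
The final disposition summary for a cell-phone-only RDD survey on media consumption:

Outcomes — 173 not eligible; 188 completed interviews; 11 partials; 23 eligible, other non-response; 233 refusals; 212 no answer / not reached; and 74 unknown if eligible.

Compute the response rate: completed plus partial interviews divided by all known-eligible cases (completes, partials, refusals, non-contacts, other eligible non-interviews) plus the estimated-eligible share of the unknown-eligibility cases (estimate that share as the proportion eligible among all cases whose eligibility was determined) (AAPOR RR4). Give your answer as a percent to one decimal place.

Num = 188 + 11 = 199
Eligible (known) = 188 + 11 + 233 + 212 + 23 = 667
e = 667 / (667 + 173) = 667 / 840 = 0.7940
Eligible share of unknowns = 0.7940 × 74 = 58.76
Denom = 667 + 58.76 = 725.76
RR4 = 199 / 725.76 = 0.2742

27.4%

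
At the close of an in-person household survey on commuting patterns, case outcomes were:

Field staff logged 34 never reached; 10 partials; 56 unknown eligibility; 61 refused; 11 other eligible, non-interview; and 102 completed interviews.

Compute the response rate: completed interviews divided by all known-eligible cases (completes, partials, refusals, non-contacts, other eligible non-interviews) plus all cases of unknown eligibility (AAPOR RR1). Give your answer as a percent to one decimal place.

Num = 102
Denominator = 102 + 10 + 61 + 34 + 11 + 56 = 274
RR1 = 102 / 274 = 0.3723

37.2%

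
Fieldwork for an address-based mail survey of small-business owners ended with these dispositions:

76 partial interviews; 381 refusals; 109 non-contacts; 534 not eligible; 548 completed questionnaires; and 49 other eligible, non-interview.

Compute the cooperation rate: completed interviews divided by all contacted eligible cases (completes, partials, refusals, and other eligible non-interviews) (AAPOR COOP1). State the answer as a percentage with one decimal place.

Num = 548
Denom = 548 + 76 + 381 + 49 = 1054
COOP1 = 548 / 1054 = 0.5199

52.0%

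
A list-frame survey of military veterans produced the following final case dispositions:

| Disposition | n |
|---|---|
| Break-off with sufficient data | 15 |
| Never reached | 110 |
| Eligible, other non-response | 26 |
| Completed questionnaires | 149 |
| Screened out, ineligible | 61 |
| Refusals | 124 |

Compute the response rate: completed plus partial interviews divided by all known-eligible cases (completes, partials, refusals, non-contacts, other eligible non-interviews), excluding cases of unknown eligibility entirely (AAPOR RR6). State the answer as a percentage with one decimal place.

38.7%

Num → 149 + 15 = 164
Denominator → 149 + 15 + 124 + 110 + 26 = 424
RR6 = 164 / 424 = 0.3868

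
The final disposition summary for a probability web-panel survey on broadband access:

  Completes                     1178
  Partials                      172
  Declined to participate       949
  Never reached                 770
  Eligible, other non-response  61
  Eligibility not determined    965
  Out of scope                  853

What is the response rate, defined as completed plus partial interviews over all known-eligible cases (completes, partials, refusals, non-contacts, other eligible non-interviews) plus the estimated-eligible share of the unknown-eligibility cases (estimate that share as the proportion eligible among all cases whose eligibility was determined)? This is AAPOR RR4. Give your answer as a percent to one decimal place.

Top = 1178 + 172 = 1350
Determined eligible = 1178 + 172 + 949 + 770 + 61 = 3130
e = 3130 / (3130 + 853) = 3130 / 3983 = 0.7858
e × U = 0.7858 × 965 = 758.30
Base = 3130 + 758.30 = 3888.30
RR4 = 1350 / 3888.30 = 0.3472

34.7%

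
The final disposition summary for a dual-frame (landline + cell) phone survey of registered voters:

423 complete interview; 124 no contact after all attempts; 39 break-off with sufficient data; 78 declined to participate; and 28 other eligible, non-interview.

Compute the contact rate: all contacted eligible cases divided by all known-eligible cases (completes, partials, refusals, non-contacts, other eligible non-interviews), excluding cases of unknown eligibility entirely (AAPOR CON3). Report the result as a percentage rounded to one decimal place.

Num: 423 + 39 + 78 + 28 = 568
Denominator: 423 + 39 + 78 + 124 + 28 = 692
CON3 = 568 / 692 = 0.8208

82.1%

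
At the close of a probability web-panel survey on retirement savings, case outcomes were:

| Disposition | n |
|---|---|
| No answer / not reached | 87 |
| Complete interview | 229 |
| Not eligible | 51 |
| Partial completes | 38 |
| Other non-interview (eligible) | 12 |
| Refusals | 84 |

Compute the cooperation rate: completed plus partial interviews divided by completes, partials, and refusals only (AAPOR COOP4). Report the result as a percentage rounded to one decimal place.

76.1%

Numerator = 229 + 38 = 267
Denominator = 229 + 38 + 84 = 351
COOP4 = 267 / 351 = 0.7607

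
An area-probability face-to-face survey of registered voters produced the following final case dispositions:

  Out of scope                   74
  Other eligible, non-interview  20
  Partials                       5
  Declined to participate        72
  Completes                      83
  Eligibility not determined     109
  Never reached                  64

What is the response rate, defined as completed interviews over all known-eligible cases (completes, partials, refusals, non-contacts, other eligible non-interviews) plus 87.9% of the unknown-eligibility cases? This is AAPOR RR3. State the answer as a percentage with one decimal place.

Num: 83
Eligible (known): 83 + 5 + 72 + 64 + 20 = 244
e × U: 0.8790 × 109 = 95.81
Denominator: 244 + 95.81 = 339.81
RR3 = 83 / 339.81 = 0.2443

24.4%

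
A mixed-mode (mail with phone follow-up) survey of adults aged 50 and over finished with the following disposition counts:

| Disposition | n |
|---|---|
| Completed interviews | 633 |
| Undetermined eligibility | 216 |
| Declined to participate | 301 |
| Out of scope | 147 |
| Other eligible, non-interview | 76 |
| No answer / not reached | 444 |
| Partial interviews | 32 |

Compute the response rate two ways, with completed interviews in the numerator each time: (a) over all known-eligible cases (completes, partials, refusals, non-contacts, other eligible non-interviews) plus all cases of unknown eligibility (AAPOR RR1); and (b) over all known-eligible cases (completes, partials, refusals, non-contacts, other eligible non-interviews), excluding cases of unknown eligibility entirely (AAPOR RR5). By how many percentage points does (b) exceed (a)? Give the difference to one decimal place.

Num: 633
Base: 633 + 32 + 301 + 444 + 76 + 216 = 1702
RR1 = 633 / 1702 = 0.3719
Base: 633 + 32 + 301 + 444 + 76 = 1486
RR5 = 633 / 1486 = 0.4260
Difference = 42.60 − 37.19 = 5.41 percentage points

5.4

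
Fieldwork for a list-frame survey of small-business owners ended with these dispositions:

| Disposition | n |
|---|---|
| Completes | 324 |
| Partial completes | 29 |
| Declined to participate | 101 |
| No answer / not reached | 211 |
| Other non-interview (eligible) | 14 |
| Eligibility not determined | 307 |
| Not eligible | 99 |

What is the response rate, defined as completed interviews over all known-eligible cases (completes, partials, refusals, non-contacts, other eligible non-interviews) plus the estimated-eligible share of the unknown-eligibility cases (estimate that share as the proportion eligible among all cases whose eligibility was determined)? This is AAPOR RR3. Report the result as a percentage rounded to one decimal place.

34.2%

Top = 324
Known eligible = 324 + 29 + 101 + 211 + 14 = 679
e = 679 / (679 + 99) = 679 / 778 = 0.8728
Estimated eligible among unknowns = 0.8728 × 307 = 267.95
Denom = 679 + 267.95 = 946.95
RR3 = 324 / 946.95 = 0.3422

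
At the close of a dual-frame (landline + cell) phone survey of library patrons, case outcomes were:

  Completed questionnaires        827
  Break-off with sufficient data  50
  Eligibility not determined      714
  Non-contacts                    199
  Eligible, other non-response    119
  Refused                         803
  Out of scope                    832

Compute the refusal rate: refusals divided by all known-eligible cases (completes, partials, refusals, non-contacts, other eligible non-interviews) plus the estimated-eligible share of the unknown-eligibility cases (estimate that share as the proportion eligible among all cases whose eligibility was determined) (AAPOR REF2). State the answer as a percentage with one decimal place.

32.1%

Numerator → 803
Determined eligible → 827 + 50 + 803 + 199 + 119 = 1998
e = 1998 / (1998 + 832) = 1998 / 2830 = 0.7060
Eligible share of unknowns → 0.7060 × 714 = 504.08
Denominator → 1998 + 504.08 = 2502.08
REF2 = 803 / 2502.08 = 0.3209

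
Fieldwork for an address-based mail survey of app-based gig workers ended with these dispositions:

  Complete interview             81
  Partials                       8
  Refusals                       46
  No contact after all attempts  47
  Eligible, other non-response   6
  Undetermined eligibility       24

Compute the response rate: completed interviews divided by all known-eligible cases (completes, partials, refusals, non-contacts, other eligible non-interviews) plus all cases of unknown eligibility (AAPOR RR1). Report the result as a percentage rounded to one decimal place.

Num = 81
Base = 81 + 8 + 46 + 47 + 6 + 24 = 212
RR1 = 81 / 212 = 0.3821

38.2%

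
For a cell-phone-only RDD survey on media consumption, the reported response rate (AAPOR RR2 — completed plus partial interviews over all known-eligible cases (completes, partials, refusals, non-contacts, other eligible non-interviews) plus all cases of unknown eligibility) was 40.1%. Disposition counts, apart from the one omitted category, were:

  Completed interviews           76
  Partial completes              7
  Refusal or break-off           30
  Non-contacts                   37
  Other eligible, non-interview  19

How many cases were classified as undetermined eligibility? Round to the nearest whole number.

Numerator = 76 + 7 = 83
RR2 = 83 / D = 0.401
D = 83 / 0.401 = 207.0
Other denominator terms total 169
undetermined eligibility = 207.0 − 169 ≈ 38

38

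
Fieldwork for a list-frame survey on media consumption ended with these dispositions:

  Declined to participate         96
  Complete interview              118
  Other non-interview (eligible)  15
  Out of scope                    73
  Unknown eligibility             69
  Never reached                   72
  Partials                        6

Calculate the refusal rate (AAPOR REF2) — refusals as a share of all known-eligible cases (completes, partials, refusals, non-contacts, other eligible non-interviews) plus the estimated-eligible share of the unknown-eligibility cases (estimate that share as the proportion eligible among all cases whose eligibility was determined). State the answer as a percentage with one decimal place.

26.5%

Top: 96
Eligible (known): 118 + 6 + 96 + 72 + 15 = 307
e = 307 / (307 + 73) = 307 / 380 = 0.8079
Estimated eligible among unknowns: 0.8079 × 69 = 55.75
Denom: 307 + 55.75 = 362.75
REF2 = 96 / 362.75 = 0.2646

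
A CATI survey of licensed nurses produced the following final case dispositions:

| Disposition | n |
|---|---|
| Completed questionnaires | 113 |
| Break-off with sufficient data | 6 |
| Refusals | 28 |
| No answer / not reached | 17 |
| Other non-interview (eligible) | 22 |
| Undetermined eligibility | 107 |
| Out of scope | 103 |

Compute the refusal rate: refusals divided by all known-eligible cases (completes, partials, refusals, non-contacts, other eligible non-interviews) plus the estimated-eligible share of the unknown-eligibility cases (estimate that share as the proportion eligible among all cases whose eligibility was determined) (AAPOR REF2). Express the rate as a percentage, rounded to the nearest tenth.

Numerator → 28
Determined eligible → 113 + 6 + 28 + 17 + 22 = 186
e = 186 / (186 + 103) = 186 / 289 = 0.6436
e × U → 0.6436 × 107 = 68.87
Denom → 186 + 68.87 = 254.87
REF2 = 28 / 254.87 = 0.1099

11.0%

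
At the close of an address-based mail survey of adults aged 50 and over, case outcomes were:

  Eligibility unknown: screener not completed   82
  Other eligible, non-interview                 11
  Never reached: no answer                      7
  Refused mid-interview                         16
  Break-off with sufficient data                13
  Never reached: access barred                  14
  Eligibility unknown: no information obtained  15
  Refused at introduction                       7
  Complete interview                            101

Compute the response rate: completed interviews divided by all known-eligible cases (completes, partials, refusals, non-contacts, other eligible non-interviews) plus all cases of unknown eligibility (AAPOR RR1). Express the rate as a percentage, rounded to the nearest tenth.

Declined to participate = 7 + 16 = 23
No contact after all attempts = 7 + 14 = 21
Undetermined eligibility = 82 + 15 = 97
Top = 101
Denominator = 101 + 13 + 23 + 21 + 11 + 97 = 266
RR1 = 101 / 266 = 0.3797

38.0%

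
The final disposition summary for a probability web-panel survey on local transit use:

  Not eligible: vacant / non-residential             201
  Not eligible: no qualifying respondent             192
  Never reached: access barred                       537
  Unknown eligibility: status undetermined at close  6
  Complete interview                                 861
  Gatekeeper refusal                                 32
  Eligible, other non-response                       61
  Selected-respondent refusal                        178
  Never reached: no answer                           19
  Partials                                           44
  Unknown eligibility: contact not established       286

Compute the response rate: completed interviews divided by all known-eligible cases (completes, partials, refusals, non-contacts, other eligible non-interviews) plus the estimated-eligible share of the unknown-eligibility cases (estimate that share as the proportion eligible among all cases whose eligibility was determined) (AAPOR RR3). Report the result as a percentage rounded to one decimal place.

43.7%

Refusal or break-off = 32 + 178 = 210
Non-contacts = 19 + 537 = 556
Eligibility not determined = 286 + 6 = 292
Ineligible = 192 + 201 = 393
Top → 861
Eligible (known) → 861 + 44 + 210 + 556 + 61 = 1732
e = 1732 / (1732 + 393) = 1732 / 2125 = 0.8151
Eligible share of unknowns → 0.8151 × 292 = 238.01
Base → 1732 + 238.01 = 1970.01
RR3 = 861 / 1970.01 = 0.4371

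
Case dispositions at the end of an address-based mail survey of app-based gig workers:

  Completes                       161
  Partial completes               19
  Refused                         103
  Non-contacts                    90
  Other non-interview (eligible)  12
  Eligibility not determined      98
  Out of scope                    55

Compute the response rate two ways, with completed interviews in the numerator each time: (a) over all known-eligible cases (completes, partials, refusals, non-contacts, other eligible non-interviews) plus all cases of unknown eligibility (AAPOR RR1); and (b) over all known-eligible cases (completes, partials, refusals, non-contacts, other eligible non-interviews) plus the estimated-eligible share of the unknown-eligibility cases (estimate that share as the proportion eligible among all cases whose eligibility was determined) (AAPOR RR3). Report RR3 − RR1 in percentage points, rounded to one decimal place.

Top = 161
Denominator = 161 + 19 + 103 + 90 + 12 + 98 = 483
RR1 = 161 / 483 = 0.3333
Determined eligible = 161 + 19 + 103 + 90 + 12 = 385
e = 385 / (385 + 55) = 385 / 440 = 0.8750
e × U = 0.8750 × 98 = 85.75
Denominator = 385 + 85.75 = 470.75
RR3 = 161 / 470.75 = 0.3420
Difference = 34.20 − 33.33 = 0.87 percentage points

0.9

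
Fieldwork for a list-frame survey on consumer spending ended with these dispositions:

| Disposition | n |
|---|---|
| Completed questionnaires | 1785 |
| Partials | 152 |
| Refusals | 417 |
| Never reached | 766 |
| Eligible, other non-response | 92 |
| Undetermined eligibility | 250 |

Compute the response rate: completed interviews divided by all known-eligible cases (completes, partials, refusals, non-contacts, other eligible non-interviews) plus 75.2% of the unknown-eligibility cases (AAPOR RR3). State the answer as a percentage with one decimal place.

52.5%

Top: 1785
Determined eligible: 1785 + 152 + 417 + 766 + 92 = 3212
e × U: 0.7520 × 250 = 188.00
Base: 3212 + 188.00 = 3400.00
RR3 = 1785 / 3400.00 = 0.5250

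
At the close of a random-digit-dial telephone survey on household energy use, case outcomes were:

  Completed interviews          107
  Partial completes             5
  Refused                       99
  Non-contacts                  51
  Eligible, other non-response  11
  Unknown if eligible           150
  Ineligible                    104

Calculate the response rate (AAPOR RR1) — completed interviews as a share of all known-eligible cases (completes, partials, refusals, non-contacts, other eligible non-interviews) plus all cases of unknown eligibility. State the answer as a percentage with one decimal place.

Num = 107
Base = 107 + 5 + 99 + 51 + 11 + 150 = 423
RR1 = 107 / 423 = 0.2530

25.3%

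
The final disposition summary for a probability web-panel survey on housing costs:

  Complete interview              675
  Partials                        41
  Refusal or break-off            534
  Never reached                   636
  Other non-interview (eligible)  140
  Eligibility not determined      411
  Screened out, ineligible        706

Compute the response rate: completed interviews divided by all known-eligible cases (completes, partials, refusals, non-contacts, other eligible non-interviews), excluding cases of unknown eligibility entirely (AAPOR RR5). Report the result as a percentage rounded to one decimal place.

Top: 675
Denominator: 675 + 41 + 534 + 636 + 140 = 2026
RR5 = 675 / 2026 = 0.3332

33.3%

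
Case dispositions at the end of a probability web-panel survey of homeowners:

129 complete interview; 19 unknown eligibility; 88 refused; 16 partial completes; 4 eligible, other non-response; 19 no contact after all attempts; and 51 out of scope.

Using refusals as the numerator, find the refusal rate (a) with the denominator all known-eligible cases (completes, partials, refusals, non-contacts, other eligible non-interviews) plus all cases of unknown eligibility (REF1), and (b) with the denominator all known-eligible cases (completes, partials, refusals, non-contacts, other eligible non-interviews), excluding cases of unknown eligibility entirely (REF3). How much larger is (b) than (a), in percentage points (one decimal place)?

2.4

Top: 88
Base: 129 + 16 + 88 + 19 + 4 + 19 = 275
REF1 = 88 / 275 = 0.3200
Base: 129 + 16 + 88 + 19 + 4 = 256
REF3 = 88 / 256 = 0.3438
Difference = 34.38 − 32.00 = 2.38 percentage points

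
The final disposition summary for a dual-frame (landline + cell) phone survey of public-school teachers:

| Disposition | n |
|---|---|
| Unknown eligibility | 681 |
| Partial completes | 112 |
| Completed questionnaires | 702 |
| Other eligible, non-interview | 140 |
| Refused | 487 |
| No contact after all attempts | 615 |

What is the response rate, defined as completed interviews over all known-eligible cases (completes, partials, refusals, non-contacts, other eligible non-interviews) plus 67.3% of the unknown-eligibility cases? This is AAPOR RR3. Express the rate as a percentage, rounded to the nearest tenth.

27.9%

Numerator: 702
Determined eligible: 702 + 112 + 487 + 615 + 140 = 2056
Estimated eligible among unknowns: 0.6730 × 681 = 458.31
Denominator: 2056 + 458.31 = 2514.31
RR3 = 702 / 2514.31 = 0.2792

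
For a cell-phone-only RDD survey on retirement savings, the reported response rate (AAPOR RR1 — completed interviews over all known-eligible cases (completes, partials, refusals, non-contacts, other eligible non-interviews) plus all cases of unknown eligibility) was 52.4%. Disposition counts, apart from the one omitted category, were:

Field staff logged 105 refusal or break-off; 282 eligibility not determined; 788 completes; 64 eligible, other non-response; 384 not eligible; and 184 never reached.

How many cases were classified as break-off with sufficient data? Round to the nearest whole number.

RR1 = 788 / D = 0.524
D = 788 / 0.524 = 1503.8
Rest of base = 1423
break-off with sufficient data = 1503.8 − 1423 ≈ 81

81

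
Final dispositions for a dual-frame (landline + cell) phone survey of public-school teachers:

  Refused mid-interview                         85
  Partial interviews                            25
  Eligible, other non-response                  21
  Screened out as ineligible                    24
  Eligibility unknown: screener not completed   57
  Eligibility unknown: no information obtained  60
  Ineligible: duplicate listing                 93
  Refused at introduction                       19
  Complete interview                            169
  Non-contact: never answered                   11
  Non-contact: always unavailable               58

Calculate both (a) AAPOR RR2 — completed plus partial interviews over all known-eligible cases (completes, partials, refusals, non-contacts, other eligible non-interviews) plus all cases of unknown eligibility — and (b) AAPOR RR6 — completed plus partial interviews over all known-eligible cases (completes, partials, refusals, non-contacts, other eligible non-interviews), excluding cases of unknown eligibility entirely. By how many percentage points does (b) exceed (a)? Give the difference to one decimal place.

11.6

Refused = 19 + 85 = 104
Never reached = 11 + 58 = 69
Unknown if eligible = 57 + 60 = 117
Not eligible = 24 + 93 = 117
Num → 169 + 25 = 194
Base → 169 + 25 + 104 + 69 + 21 + 117 = 505
RR2 = 194 / 505 = 0.3842
Base → 169 + 25 + 104 + 69 + 21 = 388
RR6 = 194 / 388 = 0.5000
Difference = 50.00 − 38.42 = 11.58 percentage points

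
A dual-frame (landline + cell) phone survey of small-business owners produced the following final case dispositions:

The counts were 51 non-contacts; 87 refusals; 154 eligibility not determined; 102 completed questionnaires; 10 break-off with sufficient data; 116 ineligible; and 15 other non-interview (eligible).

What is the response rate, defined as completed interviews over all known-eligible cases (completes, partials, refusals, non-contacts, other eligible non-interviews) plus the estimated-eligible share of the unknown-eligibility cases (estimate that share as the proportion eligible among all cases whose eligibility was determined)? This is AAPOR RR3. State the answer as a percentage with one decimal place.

Top: 102
Eligible (known): 102 + 10 + 87 + 51 + 15 = 265
e = 265 / (265 + 116) = 265 / 381 = 0.6955
Eligible share of unknowns: 0.6955 × 154 = 107.11
Denominator: 265 + 107.11 = 372.11
RR3 = 102 / 372.11 = 0.2741

27.4%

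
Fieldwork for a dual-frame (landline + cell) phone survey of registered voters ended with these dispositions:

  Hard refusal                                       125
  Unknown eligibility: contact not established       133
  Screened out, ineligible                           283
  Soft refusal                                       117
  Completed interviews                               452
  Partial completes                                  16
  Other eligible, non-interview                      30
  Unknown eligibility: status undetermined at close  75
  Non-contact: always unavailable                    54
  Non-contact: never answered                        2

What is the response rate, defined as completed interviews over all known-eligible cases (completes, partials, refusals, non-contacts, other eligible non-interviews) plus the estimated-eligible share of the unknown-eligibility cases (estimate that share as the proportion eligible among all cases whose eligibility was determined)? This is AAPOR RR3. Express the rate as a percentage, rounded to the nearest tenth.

47.6%

Refusal or break-off = 125 + 117 = 242
Never reached = 2 + 54 = 56
Undetermined eligibility = 133 + 75 = 208
Top: 452
Known eligible: 452 + 16 + 242 + 56 + 30 = 796
e = 796 / (796 + 283) = 796 / 1079 = 0.7377
Estimated eligible among unknowns: 0.7377 × 208 = 153.44
Denominator: 796 + 153.44 = 949.44
RR3 = 452 / 949.44 = 0.4761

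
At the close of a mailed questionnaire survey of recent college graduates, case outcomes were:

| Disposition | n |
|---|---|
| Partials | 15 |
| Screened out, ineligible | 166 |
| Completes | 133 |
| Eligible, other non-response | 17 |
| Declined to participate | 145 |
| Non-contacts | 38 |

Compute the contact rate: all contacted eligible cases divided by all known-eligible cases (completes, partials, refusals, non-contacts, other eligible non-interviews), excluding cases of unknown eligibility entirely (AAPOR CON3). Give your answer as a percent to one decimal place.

89.1%

Top → 133 + 15 + 145 + 17 = 310
Base → 133 + 15 + 145 + 38 + 17 = 348
CON3 = 310 / 348 = 0.8908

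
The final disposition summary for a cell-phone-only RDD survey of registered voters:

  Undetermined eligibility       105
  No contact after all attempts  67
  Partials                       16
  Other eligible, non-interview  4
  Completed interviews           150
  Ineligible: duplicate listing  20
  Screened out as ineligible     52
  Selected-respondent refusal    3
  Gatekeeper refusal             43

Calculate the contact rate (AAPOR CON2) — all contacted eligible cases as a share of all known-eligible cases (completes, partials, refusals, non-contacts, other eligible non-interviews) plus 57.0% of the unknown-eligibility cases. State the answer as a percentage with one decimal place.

63.0%

Refusals = 43 + 3 = 46
Ineligible = 52 + 20 = 72
Numerator: 150 + 16 + 46 + 4 = 216
Known eligible: 150 + 16 + 46 + 67 + 4 = 283
Estimated eligible among unknowns: 0.5700 × 105 = 59.85
Base: 283 + 59.85 = 342.85
CON2 = 216 / 342.85 = 0.6300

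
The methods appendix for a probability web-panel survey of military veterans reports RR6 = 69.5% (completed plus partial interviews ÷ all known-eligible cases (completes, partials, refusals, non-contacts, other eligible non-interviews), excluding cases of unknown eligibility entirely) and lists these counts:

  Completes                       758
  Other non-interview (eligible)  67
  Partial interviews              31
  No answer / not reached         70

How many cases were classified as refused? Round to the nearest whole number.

Top: 758 + 31 = 789
RR6 = 789 / D = 0.695
D = 789 / 0.695 = 1135.3
Rest of base = 926
refused = 1135.3 − 926 ≈ 209

209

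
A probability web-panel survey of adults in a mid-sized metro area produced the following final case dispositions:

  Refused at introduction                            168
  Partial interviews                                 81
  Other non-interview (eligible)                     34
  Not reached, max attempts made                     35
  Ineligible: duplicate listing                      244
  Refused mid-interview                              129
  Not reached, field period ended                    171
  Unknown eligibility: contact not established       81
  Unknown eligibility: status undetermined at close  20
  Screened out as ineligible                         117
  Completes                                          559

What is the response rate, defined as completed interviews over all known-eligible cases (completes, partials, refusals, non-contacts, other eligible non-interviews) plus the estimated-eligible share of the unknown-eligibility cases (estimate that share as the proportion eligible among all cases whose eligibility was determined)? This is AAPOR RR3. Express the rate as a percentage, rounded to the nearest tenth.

Refused = 168 + 129 = 297
No contact after all attempts = 171 + 35 = 206
Eligibility not determined = 81 + 20 = 101
Screened out, ineligible = 117 + 244 = 361
Numerator: 559
Determined eligible: 559 + 81 + 297 + 206 + 34 = 1177
e = 1177 / (1177 + 361) = 1177 / 1538 = 0.7653
Estimated eligible among unknowns: 0.7653 × 101 = 77.30
Denom: 1177 + 77.30 = 1254.30
RR3 = 559 / 1254.30 = 0.4457

44.6%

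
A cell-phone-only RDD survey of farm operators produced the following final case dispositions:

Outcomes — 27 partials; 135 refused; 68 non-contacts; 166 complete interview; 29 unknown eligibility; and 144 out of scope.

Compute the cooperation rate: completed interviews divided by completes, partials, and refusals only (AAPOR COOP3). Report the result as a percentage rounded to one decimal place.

50.6%

Numerator → 166
Base → 166 + 27 + 135 = 328
COOP3 = 166 / 328 = 0.5061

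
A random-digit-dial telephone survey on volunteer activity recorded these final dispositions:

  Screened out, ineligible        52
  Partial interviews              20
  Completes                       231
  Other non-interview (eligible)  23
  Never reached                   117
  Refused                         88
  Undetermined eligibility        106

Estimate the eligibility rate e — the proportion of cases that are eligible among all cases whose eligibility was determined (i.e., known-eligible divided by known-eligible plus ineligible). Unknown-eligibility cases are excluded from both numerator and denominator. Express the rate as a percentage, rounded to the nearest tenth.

Known eligible = 231 + 20 + 88 + 117 + 23 = 479
e = 479 / (479 + 52) = 479 / 531 = 0.9021

90.2%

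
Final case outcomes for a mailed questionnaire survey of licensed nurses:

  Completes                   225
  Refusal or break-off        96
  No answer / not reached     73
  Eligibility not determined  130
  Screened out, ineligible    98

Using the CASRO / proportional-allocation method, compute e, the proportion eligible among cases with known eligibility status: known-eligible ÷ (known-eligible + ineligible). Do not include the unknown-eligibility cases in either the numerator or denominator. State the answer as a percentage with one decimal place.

Determined eligible = 225 + 96 + 73 = 394
e = 394 / (394 + 98) = 394 / 492 = 0.8008

80.1%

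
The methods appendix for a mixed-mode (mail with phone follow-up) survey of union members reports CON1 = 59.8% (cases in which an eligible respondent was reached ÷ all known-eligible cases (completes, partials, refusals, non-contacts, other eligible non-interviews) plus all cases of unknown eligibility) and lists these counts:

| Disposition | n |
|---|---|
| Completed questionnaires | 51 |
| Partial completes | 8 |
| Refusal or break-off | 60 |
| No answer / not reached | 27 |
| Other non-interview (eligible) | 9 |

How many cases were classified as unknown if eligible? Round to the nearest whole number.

Num: 51 + 8 + 60 + 9 = 128
CON1 = 128 / D = 0.598
D = 128 / 0.598 = 214.0
Rest of base = 155
unknown if eligible = 214.0 − 155 ≈ 59

59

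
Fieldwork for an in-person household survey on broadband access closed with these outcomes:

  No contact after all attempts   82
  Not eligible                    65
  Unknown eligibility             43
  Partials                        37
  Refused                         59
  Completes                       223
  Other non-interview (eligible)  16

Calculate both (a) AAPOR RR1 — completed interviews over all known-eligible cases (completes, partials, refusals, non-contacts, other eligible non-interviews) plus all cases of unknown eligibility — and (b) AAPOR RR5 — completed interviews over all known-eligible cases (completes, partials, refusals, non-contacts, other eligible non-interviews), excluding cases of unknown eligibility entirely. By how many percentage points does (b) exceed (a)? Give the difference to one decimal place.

5.0

Numerator: 223
Denominator: 223 + 37 + 59 + 82 + 16 + 43 = 460
RR1 = 223 / 460 = 0.4848
Denominator: 223 + 37 + 59 + 82 + 16 = 417
RR5 = 223 / 417 = 0.5348
Difference = 53.48 − 48.48 = 5.00 percentage points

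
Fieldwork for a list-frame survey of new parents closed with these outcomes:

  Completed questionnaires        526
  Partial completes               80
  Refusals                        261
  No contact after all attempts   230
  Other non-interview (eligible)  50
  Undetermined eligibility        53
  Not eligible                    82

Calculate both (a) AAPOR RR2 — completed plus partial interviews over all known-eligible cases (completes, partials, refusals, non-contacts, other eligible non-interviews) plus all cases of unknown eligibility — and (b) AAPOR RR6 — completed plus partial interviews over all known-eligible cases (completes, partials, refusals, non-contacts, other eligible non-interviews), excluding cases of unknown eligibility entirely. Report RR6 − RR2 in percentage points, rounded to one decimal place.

2.3

Num: 526 + 80 = 606
Denom: 526 + 80 + 261 + 230 + 50 + 53 = 1200
RR2 = 606 / 1200 = 0.5050
Denom: 526 + 80 + 261 + 230 + 50 = 1147
RR6 = 606 / 1147 = 0.5283
Difference = 52.83 − 50.50 = 2.33 percentage points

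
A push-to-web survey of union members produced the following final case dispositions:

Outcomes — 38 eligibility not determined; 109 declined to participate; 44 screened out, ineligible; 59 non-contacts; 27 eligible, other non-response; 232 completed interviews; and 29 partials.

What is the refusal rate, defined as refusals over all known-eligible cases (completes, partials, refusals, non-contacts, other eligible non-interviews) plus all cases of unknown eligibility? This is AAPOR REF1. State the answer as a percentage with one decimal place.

Num: 109
Base: 232 + 29 + 109 + 59 + 27 + 38 = 494
REF1 = 109 / 494 = 0.2206

22.1%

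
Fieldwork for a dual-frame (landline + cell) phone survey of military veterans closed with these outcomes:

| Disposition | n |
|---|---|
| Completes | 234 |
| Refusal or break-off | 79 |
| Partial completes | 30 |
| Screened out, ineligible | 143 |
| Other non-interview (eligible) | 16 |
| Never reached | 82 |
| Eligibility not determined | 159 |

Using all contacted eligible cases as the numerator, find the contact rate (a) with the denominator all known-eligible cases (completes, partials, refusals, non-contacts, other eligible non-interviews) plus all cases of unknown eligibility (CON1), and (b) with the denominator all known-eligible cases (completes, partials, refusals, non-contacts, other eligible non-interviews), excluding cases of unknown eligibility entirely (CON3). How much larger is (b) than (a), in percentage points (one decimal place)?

21.6

Numerator → 234 + 30 + 79 + 16 = 359
Denominator → 234 + 30 + 79 + 82 + 16 + 159 = 600
CON1 = 359 / 600 = 0.5983
Denominator → 234 + 30 + 79 + 82 + 16 = 441
CON3 = 359 / 441 = 0.8141
Difference = 81.41 − 59.83 = 21.58 percentage points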